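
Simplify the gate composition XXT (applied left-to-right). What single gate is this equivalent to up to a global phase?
T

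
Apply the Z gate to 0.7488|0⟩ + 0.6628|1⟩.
0.7488|0⟩ - 0.6628|1⟩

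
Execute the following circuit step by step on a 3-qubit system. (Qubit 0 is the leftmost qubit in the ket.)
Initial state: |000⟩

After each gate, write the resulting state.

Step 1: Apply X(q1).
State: |010⟩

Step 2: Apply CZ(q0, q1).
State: |010⟩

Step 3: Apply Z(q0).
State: |010⟩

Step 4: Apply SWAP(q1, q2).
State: |001⟩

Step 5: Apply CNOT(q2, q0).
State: |101⟩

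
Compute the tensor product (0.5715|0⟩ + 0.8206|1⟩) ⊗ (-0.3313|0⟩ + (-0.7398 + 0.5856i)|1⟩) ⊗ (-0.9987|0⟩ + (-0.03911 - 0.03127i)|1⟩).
0.1891|000⟩ + (0.007405 + 0.005921i)|001⟩ + (0.4222 - 0.3342i)|010⟩ + (0.027 + 0.0001319i)|011⟩ + 0.2715|100⟩ + (0.01063 + 0.008501i)|101⟩ + (0.6063 - 0.4799i)|110⟩ + (0.03877 + 0.0001893i)|111⟩

amp(|b₁b₂…⟩) = product of the factor amplitudes for bits b₁, b₂, …; only kets whose every factor amplitude is nonzero survive.
|000⟩: (0.5715)(-0.3313)(-0.9987) = 0.1891
|001⟩: (0.5715)(-0.3313)(-0.03911 - 0.03127i) = (0.007405 + 0.005921i)
|010⟩: (0.5715)(-0.7398 + 0.5856i)(-0.9987) = (0.4222 - 0.3342i)
|011⟩: (0.5715)(-0.7398 + 0.5856i)(-0.03911 - 0.03127i) = (0.027 + 0.0001319i)
|100⟩: (0.8206)(-0.3313)(-0.9987) = 0.2715
|101⟩: (0.8206)(-0.3313)(-0.03911 - 0.03127i) = (0.01063 + 0.008501i)
|110⟩: (0.8206)(-0.7398 + 0.5856i)(-0.9987) = (0.6063 - 0.4799i)
|111⟩: (0.8206)(-0.7398 + 0.5856i)(-0.03911 - 0.03127i) = (0.03877 + 0.0001893i)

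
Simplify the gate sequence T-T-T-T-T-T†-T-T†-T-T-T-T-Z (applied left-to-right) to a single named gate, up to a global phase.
Z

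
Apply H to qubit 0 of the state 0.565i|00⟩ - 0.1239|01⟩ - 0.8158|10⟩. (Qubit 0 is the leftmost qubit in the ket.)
(-0.5769 + 0.3995i)|00⟩ - 0.08761|01⟩ + (0.5769 + 0.3995i)|10⟩ - 0.08761|11⟩

H on qubit 0 mixes each pair of kets that differ only in qubit 0: amplitudes (a, b) of (|…0…⟩, |…1…⟩) become ((a + b)/√2, (a − b)/√2). Kets absent from the input have amplitude 0.
(|00⟩, |10⟩): (a, b) = (0.565i, -0.8158) → ((-0.5769 + 0.3995i), (0.5769 + 0.3995i))
(|01⟩, |11⟩): (a, b) = (-0.1239, 0) → (-0.08761, -0.08761)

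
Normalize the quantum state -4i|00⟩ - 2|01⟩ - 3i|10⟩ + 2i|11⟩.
-0.6963i|00⟩ - 0.3482|01⟩ - 0.5222i|10⟩ + 0.3482i|11⟩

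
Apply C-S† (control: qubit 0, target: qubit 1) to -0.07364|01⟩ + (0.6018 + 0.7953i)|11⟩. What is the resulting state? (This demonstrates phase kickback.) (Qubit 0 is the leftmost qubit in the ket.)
-0.07364|01⟩ + (0.7953 - 0.6018i)|11⟩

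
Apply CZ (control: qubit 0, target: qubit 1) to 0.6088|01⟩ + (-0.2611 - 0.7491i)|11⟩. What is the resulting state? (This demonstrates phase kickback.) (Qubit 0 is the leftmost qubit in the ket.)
0.6088|01⟩ + (0.2611 + 0.7491i)|11⟩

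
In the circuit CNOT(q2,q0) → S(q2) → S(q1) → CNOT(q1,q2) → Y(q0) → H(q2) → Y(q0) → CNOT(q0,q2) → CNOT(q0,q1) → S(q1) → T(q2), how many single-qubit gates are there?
7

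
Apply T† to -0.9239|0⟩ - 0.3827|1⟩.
-0.9239|0⟩ + (-0.2706 + 0.2706i)|1⟩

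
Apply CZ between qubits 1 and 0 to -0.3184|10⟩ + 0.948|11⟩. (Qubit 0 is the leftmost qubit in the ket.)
-0.3184|10⟩ - 0.948|11⟩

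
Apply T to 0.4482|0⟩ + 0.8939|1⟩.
0.4482|0⟩ + (0.6321 + 0.6321i)|1⟩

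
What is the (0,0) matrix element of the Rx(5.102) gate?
-0.8306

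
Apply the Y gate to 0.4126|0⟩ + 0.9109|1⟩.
-0.9109i|0⟩ + 0.4126i|1⟩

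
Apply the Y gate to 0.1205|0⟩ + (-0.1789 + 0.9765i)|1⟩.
(0.9765 + 0.1789i)|0⟩ + 0.1205i|1⟩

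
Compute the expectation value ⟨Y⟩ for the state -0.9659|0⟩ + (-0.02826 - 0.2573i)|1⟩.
0.4971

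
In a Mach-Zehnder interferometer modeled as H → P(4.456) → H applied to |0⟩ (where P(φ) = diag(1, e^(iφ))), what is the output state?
(0.3732 - 0.4837i)|0⟩ + (0.6268 + 0.4837i)|1⟩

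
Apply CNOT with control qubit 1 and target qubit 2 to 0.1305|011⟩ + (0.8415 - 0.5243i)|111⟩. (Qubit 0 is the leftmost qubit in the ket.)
0.1305|010⟩ + (0.8415 - 0.5243i)|110⟩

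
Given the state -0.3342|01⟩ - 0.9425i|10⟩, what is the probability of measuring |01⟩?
0.1117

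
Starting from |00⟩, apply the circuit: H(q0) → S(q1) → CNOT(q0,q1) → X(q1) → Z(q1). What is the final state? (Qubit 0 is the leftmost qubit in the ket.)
-1/√2|01⟩ + 1/√2|10⟩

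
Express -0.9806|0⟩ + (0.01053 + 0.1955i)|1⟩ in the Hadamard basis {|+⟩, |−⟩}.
(-0.6859 + 0.1382i)|+⟩ + (-0.7008 - 0.1382i)|−⟩

With |ψ⟩ = α|0⟩ + β|1⟩, the Hadamard-basis coefficients are ⟨+|ψ⟩ = (α + β)/√2 and ⟨−|ψ⟩ = (α − β)/√2.
Here α = -0.9806, β = (0.01053 + 0.1955i): (α + β)/√2 = (-0.6859 + 0.1382i), (α − β)/√2 = (-0.7008 - 0.1382i).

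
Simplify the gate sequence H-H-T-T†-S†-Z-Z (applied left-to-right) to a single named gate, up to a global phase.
S†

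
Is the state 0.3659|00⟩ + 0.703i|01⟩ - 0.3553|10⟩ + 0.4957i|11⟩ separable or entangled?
Entangled

Writing the state as a|00⟩ + b|01⟩ + c|10⟩ + d|11⟩, it is a product state iff ad − bc = 0.
Here (a, b, c, d) = (0.3659, 0.703i, -0.3553, 0.4957i): ad − bc = (0.3659)(0.4957i) − (0.703i)(-0.3553) = 0.4312i ≠ 0, so the state is entangled.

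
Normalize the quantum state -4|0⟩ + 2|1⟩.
-0.8944|0⟩ + 1/√5|1⟩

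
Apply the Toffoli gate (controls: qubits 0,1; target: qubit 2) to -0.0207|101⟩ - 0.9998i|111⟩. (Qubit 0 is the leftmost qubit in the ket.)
-0.0207|101⟩ - 0.9998i|110⟩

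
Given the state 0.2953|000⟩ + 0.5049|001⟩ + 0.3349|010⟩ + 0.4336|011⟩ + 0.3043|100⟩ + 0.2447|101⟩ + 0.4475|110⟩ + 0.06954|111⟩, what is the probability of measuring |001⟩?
0.2549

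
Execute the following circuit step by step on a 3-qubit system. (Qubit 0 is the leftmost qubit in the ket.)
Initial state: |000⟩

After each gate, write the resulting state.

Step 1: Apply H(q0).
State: 1/√2|000⟩ + 1/√2|100⟩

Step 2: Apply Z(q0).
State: 1/√2|000⟩ - 1/√2|100⟩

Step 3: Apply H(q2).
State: 1/2|000⟩ + 1/2|001⟩ - 1/2|100⟩ - 1/2|101⟩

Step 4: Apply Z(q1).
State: 1/2|000⟩ + 1/2|001⟩ - 1/2|100⟩ - 1/2|101⟩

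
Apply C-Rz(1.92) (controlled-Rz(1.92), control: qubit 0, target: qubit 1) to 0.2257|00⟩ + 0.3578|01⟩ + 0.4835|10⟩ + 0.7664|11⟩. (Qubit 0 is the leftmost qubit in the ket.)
0.2257|00⟩ + 0.3578|01⟩ + (0.2773 - 0.3961i)|10⟩ + (0.4395 + 0.6278i)|11⟩

C-Rz(1.92) leaves the control-|0⟩ kets |00⟩, |01⟩ unchanged and applies Rz(1.92) to qubit 1 on the control-|1⟩ pair (|10⟩, |11⟩).
Rz(1.92) = [[e^(−iθ/2), 0], [0, e^(iθ/2)]] with e^(±iθ/2) = cos(θ/2) ± i·sin(θ/2); θ = 1.92, cos(θ/2) ≈ 0.57352, sin(θ/2) ≈ 0.819192.
With a = amp(|10⟩) = 0.4835 and b = amp(|11⟩) = 0.7664:
new amp(|10⟩) = (0.57352 - 0.819192i)·a = (0.2773 - 0.3961i)
new amp(|11⟩) = (0.57352 + 0.819192i)·b = (0.4395 + 0.6278i)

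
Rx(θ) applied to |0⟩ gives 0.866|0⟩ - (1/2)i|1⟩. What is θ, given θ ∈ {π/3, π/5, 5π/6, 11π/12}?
π/3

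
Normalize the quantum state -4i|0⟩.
-i|0⟩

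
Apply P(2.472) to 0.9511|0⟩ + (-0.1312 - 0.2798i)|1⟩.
0.9511|0⟩ + (0.2765 + 0.138i)|1⟩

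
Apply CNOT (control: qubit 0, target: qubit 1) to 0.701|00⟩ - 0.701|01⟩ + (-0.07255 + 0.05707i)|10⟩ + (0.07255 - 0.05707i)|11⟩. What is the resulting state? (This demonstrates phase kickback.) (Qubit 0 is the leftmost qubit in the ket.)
0.701|00⟩ - 0.701|01⟩ + (0.07255 - 0.05707i)|10⟩ + (-0.07255 + 0.05707i)|11⟩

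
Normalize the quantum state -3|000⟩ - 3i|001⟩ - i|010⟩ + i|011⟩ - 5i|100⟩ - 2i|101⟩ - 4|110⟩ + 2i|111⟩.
-0.3612|000⟩ - 0.3612i|001⟩ - 0.1204i|010⟩ + 0.1204i|011⟩ - 0.6019i|100⟩ - 0.2408i|101⟩ - 0.4815|110⟩ + 0.2408i|111⟩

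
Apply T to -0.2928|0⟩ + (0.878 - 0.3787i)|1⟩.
-0.2928|0⟩ + (0.8886 + 0.3531i)|1⟩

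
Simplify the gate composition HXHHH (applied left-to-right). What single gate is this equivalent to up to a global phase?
Z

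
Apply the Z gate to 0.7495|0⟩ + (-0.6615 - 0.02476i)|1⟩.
0.7495|0⟩ + (0.6615 + 0.02476i)|1⟩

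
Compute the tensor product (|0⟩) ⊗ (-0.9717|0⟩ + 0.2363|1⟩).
-0.9717|00⟩ + 0.2363|01⟩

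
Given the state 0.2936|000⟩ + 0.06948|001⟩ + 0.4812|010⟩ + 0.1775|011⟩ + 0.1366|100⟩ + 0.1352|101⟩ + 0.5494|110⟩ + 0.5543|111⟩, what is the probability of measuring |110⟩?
0.3018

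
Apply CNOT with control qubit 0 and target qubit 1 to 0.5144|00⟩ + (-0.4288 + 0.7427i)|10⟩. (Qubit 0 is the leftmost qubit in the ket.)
0.5144|00⟩ + (-0.4288 + 0.7427i)|11⟩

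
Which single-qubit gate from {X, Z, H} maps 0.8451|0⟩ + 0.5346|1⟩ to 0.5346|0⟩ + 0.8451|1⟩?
X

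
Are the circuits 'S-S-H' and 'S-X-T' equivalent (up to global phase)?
No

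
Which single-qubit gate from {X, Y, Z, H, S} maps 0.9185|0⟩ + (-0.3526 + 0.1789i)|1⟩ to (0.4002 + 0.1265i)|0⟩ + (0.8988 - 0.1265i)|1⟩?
H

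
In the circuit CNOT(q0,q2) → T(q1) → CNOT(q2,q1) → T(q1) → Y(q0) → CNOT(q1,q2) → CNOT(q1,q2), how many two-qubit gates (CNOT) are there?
4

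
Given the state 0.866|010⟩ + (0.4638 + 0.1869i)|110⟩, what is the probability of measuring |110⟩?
0.25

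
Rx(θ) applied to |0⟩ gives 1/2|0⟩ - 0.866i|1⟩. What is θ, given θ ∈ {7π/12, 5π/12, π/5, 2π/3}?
2π/3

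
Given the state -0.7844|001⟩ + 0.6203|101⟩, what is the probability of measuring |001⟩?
0.6153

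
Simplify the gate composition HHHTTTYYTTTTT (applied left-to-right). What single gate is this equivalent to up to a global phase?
H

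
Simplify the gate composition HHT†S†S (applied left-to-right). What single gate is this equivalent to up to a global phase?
T†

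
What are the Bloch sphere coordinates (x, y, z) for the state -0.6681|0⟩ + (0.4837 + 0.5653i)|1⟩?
(-0.6463, -0.7554, -0.1072)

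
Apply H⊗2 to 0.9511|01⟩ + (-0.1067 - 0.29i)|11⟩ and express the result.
(0.4222 - 0.145i)|00⟩ + (-0.4222 + 0.145i)|01⟩ + (0.5289 + 0.145i)|10⟩ + (-0.5289 - 0.145i)|11⟩

H⊗2 gives amp(|y⟩) = (1/2) Σ_x (−1)^(x·y) amp(|x⟩), where x·y is the number of positions in which both x and y have a 1.
|00⟩: (0.9511 + (-0.1067 - 0.29i))/2 = (0.4222 - 0.145i)
|01⟩: (-0.9511 - (-0.1067 - 0.29i))/2 = (-0.4222 + 0.145i)
|10⟩: (0.9511 - (-0.1067 - 0.29i))/2 = (0.5289 + 0.145i)
|11⟩: (-0.9511 + (-0.1067 - 0.29i))/2 = (-0.5289 - 0.145i)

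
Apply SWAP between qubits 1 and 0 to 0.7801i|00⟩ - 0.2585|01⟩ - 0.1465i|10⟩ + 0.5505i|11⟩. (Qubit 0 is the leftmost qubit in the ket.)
0.7801i|00⟩ - 0.1465i|01⟩ - 0.2585|10⟩ + 0.5505i|11⟩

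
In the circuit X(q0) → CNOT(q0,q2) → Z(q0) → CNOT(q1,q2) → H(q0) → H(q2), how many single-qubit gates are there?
4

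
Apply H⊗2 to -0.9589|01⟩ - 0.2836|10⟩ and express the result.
-0.6213|00⟩ + 0.3377|01⟩ - 0.3377|10⟩ + 0.6213|11⟩

H⊗2 gives amp(|y⟩) = (1/2) Σ_x (−1)^(x·y) amp(|x⟩), where x·y is the number of positions in which both x and y have a 1.
|00⟩: (-0.9589 - 0.2836)/2 = -0.6213
|01⟩: (0.9589 - 0.2836)/2 = 0.3377
|10⟩: (-0.9589 + 0.2836)/2 = -0.3377
|11⟩: (0.9589 + 0.2836)/2 = 0.6213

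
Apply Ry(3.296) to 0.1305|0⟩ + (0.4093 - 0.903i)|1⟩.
(-0.4181 + 0.9003i)|0⟩ + (0.09854 + 0.06965i)|1⟩

Ry(3.296) = [[cos(θ/2), −sin(θ/2)], [sin(θ/2), cos(θ/2)]]; θ = 3.296, cos(θ/2) ≈ -0.077127, sin(θ/2) ≈ 0.997021.
With a = amp(|0⟩) = 0.1305 and b = amp(|1⟩) = (0.4093 - 0.903i):
new amp(|0⟩) = (-0.077127)·a + (-0.997021)·b = (-0.4181 + 0.9003i)
new amp(|1⟩) = (0.997021)·a + (-0.077127)·b = (0.09854 + 0.06965i)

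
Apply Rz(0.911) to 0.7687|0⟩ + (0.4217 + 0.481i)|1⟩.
(0.6903 - 0.3382i)|0⟩ + (0.1671 + 0.6175i)|1⟩

Rz(0.911) = [[e^(−iθ/2), 0], [0, e^(iθ/2)]] with e^(±iθ/2) = cos(θ/2) ± i·sin(θ/2); θ = 0.911, cos(θ/2) ≈ 0.898041, sin(θ/2) ≈ 0.439911.
With a = amp(|0⟩) = 0.7687 and b = amp(|1⟩) = (0.4217 + 0.481i):
new amp(|0⟩) = (0.898041 - 0.439911i)·a = (0.6903 - 0.3382i)
new amp(|1⟩) = (0.898041 + 0.439911i)·b = (0.1671 + 0.6175i)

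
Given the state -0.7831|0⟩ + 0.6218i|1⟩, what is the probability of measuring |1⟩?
0.3866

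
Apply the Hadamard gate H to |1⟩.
1/√2|0⟩ - 1/√2|1⟩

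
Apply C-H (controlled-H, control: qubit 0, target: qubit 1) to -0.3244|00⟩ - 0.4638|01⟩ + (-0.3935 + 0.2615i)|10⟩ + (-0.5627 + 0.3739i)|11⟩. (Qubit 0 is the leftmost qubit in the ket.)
-0.3244|00⟩ - 0.4638|01⟩ + (-0.6761 + 0.4493i)|10⟩ + (0.1196 - 0.07948i)|11⟩

C-H leaves the control-|0⟩ kets |00⟩, |01⟩ unchanged and applies H to qubit 1 on the control-|1⟩ pair (|10⟩, |11⟩).
H = [[1/√2, 1/√2], [1/√2, -1/√2]].
With a = amp(|10⟩) = (-0.3935 + 0.2615i) and b = amp(|11⟩) = (-0.5627 + 0.3739i):
new amp(|10⟩) = (1/√2)·a + (1/√2)·b = (-0.6761 + 0.4493i)
new amp(|11⟩) = (1/√2)·a + (-1/√2)·b = (0.1196 - 0.07948i)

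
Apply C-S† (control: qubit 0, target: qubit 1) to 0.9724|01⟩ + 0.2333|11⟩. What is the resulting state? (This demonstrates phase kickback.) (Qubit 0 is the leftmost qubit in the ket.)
0.9724|01⟩ - 0.2333i|11⟩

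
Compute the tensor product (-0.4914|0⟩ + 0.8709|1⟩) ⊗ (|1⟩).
-0.4914|01⟩ + 0.8709|11⟩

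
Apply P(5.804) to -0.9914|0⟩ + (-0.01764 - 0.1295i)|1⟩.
-0.9914|0⟩ + (-0.07536 - 0.1068i)|1⟩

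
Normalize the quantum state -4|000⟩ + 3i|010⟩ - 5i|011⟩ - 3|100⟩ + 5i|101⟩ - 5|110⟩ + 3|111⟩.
-0.3682|000⟩ + 0.2762i|010⟩ - 0.4603i|011⟩ - 0.2762|100⟩ + 0.4603i|101⟩ - 0.4603|110⟩ + 0.2762|111⟩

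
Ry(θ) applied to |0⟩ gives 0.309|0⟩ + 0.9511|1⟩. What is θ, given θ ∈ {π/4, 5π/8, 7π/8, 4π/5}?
4π/5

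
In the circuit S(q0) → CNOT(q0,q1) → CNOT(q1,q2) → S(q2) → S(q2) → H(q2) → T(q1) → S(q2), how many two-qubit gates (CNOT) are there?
2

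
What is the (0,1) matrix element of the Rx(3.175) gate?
-0.9999i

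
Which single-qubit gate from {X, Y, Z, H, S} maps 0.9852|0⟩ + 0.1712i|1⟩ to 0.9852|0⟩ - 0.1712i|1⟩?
Z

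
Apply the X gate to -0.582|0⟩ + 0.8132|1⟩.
0.8132|0⟩ - 0.582|1⟩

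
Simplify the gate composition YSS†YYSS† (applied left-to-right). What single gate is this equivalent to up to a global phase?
Y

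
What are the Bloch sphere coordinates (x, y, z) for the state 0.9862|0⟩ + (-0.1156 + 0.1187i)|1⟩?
(-0.228, 0.2341, 0.9451)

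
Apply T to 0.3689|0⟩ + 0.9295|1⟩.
0.3689|0⟩ + (0.6573 + 0.6573i)|1⟩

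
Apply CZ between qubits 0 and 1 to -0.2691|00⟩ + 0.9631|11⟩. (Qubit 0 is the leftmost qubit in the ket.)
-0.2691|00⟩ - 0.9631|11⟩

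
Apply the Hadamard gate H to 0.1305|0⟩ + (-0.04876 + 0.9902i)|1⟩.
(0.0578 + 0.7002i)|0⟩ + (0.1268 - 0.7002i)|1⟩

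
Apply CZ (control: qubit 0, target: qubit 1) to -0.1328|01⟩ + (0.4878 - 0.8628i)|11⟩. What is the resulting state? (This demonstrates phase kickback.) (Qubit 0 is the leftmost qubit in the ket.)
-0.1328|01⟩ + (-0.4878 + 0.8628i)|11⟩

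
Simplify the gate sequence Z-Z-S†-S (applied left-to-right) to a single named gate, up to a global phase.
I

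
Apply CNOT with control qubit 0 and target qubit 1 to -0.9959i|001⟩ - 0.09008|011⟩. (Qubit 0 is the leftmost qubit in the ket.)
-0.9959i|001⟩ - 0.09008|011⟩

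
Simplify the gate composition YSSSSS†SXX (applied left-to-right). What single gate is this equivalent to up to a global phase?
Y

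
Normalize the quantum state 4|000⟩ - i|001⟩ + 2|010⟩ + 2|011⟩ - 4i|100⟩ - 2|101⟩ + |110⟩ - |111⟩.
0.5835|000⟩ - 0.1459i|001⟩ + 0.2917|010⟩ + 0.2917|011⟩ - 0.5835i|100⟩ - 0.2917|101⟩ + 0.1459|110⟩ - 0.1459|111⟩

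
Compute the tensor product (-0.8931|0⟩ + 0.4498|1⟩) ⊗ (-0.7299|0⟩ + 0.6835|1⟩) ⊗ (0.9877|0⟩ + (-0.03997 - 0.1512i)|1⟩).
0.6439|000⟩ + (-0.02606 - 0.09856i)|001⟩ - 0.6029|010⟩ + (0.0244 + 0.0923i)|011⟩ - 0.3243|100⟩ + (0.01312 + 0.04964i)|101⟩ + 0.3037|110⟩ + (-0.01229 - 0.04648i)|111⟩

amp(|b₁b₂…⟩) = product of the factor amplitudes for bits b₁, b₂, …; only kets whose every factor amplitude is nonzero survive.
|000⟩: (-0.8931)(-0.7299)(0.9877) = 0.6439
|001⟩: (-0.8931)(-0.7299)(-0.03997 - 0.1512i) = (-0.02606 - 0.09856i)
|010⟩: (-0.8931)(0.6835)(0.9877) = -0.6029
|011⟩: (-0.8931)(0.6835)(-0.03997 - 0.1512i) = (0.0244 + 0.0923i)
|100⟩: (0.4498)(-0.7299)(0.9877) = -0.3243
|101⟩: (0.4498)(-0.7299)(-0.03997 - 0.1512i) = (0.01312 + 0.04964i)
|110⟩: (0.4498)(0.6835)(0.9877) = 0.3037
|111⟩: (0.4498)(0.6835)(-0.03997 - 0.1512i) = (-0.01229 - 0.04648i)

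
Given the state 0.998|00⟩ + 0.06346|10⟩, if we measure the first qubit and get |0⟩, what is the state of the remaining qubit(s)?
|0⟩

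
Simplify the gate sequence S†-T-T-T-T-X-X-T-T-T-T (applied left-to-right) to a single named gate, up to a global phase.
S†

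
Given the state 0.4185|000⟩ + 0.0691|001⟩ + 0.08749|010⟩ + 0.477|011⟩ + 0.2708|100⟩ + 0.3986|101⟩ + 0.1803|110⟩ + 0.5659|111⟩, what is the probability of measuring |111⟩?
0.3202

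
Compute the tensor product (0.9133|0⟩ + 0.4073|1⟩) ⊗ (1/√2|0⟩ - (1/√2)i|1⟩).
0.6458|00⟩ - 0.6458i|01⟩ + 0.288|10⟩ - 0.288i|11⟩

amp(|b₁b₂…⟩) = product of the factor amplitudes for bits b₁, b₂, …; only kets whose every factor amplitude is nonzero survive.
|00⟩: (0.9133)(1/√2) = 0.6458
|01⟩: (0.9133)(-(1/√2)i) = -0.6458i
|10⟩: (0.4073)(1/√2) = 0.288
|11⟩: (0.4073)(-(1/√2)i) = -0.288i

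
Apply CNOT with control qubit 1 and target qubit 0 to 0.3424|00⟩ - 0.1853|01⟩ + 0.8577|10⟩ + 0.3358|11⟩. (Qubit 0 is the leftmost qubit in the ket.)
0.3424|00⟩ + 0.3358|01⟩ + 0.8577|10⟩ - 0.1853|11⟩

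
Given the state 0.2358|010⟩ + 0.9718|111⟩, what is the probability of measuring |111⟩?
0.9444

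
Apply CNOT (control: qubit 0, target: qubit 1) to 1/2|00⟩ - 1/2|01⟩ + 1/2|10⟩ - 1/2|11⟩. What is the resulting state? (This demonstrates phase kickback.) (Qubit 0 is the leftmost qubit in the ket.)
1/2|00⟩ - 1/2|01⟩ - 1/2|10⟩ + 1/2|11⟩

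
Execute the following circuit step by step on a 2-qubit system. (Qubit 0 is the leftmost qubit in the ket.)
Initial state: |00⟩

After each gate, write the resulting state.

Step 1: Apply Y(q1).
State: i|01⟩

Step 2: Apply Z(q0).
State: i|01⟩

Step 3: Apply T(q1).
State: (-1/√2 + (1/√2)i)|01⟩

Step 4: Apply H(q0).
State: (-1/2 + (1/2)i)|01⟩ + (-1/2 + (1/2)i)|11⟩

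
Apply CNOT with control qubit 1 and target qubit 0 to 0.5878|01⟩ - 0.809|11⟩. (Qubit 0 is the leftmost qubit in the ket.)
-0.809|01⟩ + 0.5878|11⟩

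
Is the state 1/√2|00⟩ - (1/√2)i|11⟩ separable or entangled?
Entangled

Writing the state as a|00⟩ + b|01⟩ + c|10⟩ + d|11⟩, it is a product state iff ad − bc = 0.
Here (a, b, c, d) = (1/√2, 0, 0, -(1/√2)i): ad − bc = (1/√2)(-(1/√2)i) − (0)(0) = -(1/2)i ≠ 0, so the state is entangled.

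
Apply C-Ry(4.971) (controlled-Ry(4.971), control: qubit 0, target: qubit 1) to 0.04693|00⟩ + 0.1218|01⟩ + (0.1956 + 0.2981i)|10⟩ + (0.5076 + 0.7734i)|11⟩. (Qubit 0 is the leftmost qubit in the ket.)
0.04693|00⟩ + 0.1218|01⟩ + (-0.4646 - 0.708i)|10⟩ + (-0.2829 - 0.431i)|11⟩

C-Ry(4.971) leaves the control-|0⟩ kets |00⟩, |01⟩ unchanged and applies Ry(4.971) to qubit 1 on the control-|1⟩ pair (|10⟩, |11⟩).
Ry(4.971) = [[cos(θ/2), −sin(θ/2)], [sin(θ/2), cos(θ/2)]]; θ = 4.971, cos(θ/2) ≈ -0.792382, sin(θ/2) ≈ 0.610025.
With a = amp(|10⟩) = (0.1956 + 0.2981i) and b = amp(|11⟩) = (0.5076 + 0.7734i):
new amp(|10⟩) = (-0.792382)·a + (-0.610025)·b = (-0.4646 - 0.708i)
new amp(|11⟩) = (0.610025)·a + (-0.792382)·b = (-0.2829 - 0.431i)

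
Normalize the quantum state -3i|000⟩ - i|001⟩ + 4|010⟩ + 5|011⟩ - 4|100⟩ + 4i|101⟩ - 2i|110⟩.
-0.3216i|000⟩ - 0.1072i|001⟩ + 0.4288|010⟩ + 0.5361|011⟩ - 0.4288|100⟩ + 0.4288i|101⟩ - 0.2144i|110⟩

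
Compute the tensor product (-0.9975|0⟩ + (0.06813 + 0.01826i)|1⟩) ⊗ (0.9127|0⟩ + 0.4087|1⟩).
-0.9104|00⟩ - 0.4077|01⟩ + (0.06218 + 0.01667i)|10⟩ + (0.02784 + 0.007463i)|11⟩

amp(|b₁b₂…⟩) = product of the factor amplitudes for bits b₁, b₂, …; only kets whose every factor amplitude is nonzero survive.
|00⟩: (-0.9975)(0.9127) = -0.9104
|01⟩: (-0.9975)(0.4087) = -0.4077
|10⟩: (0.06813 + 0.01826i)(0.9127) = (0.06218 + 0.01667i)
|11⟩: (0.06813 + 0.01826i)(0.4087) = (0.02784 + 0.007463i)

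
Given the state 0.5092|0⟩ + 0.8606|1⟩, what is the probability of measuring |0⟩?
0.2593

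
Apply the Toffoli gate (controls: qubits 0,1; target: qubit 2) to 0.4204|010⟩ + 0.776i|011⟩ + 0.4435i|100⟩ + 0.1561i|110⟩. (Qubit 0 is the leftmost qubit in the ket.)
0.4204|010⟩ + 0.776i|011⟩ + 0.4435i|100⟩ + 0.1561i|111⟩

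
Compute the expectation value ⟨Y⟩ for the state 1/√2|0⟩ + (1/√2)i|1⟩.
1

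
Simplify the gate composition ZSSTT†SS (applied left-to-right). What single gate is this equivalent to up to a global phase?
Z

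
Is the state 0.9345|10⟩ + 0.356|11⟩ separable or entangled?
Separable

Writing the state as a|00⟩ + b|01⟩ + c|10⟩ + d|11⟩, it is a product state iff ad − bc = 0.
Here (a, b, c, d) = (0, 0, 0.9345, 0.356): ad − bc = (0)(0.356) − (0)(0.9345) = 0, so the state is separable.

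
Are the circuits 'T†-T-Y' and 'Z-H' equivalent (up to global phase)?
No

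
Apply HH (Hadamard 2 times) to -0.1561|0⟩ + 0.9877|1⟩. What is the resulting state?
-0.1561|0⟩ + 0.9877|1⟩

H² = I, so an even number of Hadamards cancels: H^2 = I and the state is unchanged.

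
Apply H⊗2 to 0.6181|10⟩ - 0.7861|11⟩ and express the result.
-0.084|00⟩ + 0.7021|01⟩ + 0.084|10⟩ - 0.7021|11⟩

H⊗2 gives amp(|y⟩) = (1/2) Σ_x (−1)^(x·y) amp(|x⟩), where x·y is the number of positions in which both x and y have a 1.
|00⟩: (0.6181 - 0.7861)/2 = -0.084
|01⟩: (0.6181 + 0.7861)/2 = 0.7021
|10⟩: (-0.6181 + 0.7861)/2 = 0.084
|11⟩: (-0.6181 - 0.7861)/2 = -0.7021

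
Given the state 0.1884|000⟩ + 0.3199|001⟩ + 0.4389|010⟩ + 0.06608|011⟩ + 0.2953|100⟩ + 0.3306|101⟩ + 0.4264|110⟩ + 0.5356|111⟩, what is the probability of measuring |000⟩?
0.03549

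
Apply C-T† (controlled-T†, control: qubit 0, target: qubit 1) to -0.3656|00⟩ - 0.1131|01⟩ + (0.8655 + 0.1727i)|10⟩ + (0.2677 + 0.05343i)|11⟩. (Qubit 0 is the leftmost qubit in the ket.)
-0.3656|00⟩ - 0.1131|01⟩ + (0.8655 + 0.1727i)|10⟩ + (0.2271 - 0.1515i)|11⟩

C-T† leaves the control-|0⟩ kets |00⟩, |01⟩ unchanged and applies T† to qubit 1 on the control-|1⟩ pair (|10⟩, |11⟩).
T† = [[1, 0], [0, (1/√2 - (1/√2)i)]].
With a = amp(|10⟩) = (0.8655 + 0.1727i) and b = amp(|11⟩) = (0.2677 + 0.05343i):
new amp(|10⟩) = (1)·a = (0.8655 + 0.1727i)
new amp(|11⟩) = (1/√2 - (1/√2)i)·b = (0.2271 - 0.1515i)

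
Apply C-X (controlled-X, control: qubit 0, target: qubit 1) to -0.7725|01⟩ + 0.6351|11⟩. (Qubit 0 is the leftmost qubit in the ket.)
-0.7725|01⟩ + 0.6351|10⟩

C-X leaves the control-|0⟩ kets |00⟩, |01⟩ unchanged and applies X to qubit 1 on the control-|1⟩ pair (|10⟩, |11⟩).
X = [[0, 1], [1, 0]].
With a = amp(|10⟩) = 0 and b = amp(|11⟩) = 0.6351:
new amp(|10⟩) = (1)·b = 0.6351
new amp(|11⟩) = (1)·a = 0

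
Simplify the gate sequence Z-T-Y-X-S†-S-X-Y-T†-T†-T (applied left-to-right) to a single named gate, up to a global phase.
Z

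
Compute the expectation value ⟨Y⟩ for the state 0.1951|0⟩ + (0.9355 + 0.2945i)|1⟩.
0.1149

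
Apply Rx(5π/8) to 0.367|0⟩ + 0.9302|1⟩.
(0.2039 - 0.7734i)|0⟩ + (0.5168 - 0.3051i)|1⟩

Rx(5π/8) = [[cos(θ/2), −i·sin(θ/2)], [−i·sin(θ/2), cos(θ/2)]]; θ = 5π/8, cos(θ/2) ≈ 0.55557, sin(θ/2) ≈ 0.83147.
With a = amp(|0⟩) = 0.367 and b = amp(|1⟩) = 0.9302:
new amp(|0⟩) = (0.55557)·a + (-0.83147i)·b = (0.2039 - 0.7734i)
new amp(|1⟩) = (-0.83147i)·a + (0.55557)·b = (0.5168 - 0.3051i)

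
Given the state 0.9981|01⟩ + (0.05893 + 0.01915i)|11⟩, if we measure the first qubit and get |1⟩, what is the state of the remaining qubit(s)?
(0.951 + 0.3091i)|1⟩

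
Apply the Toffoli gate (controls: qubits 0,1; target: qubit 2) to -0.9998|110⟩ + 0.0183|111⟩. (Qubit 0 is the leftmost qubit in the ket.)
0.0183|110⟩ - 0.9998|111⟩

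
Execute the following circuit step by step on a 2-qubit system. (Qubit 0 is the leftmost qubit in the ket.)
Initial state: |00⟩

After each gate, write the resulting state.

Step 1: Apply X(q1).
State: |01⟩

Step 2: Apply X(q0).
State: |11⟩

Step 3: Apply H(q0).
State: 1/√2|01⟩ - 1/√2|11⟩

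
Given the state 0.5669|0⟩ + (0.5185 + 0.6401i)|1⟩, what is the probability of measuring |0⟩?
0.3214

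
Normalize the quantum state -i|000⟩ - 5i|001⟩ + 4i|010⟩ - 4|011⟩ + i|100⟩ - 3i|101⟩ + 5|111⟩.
-0.1037i|000⟩ - 0.5185i|001⟩ + 0.4148i|010⟩ - 0.4148|011⟩ + 0.1037i|100⟩ - 0.3111i|101⟩ + 0.5185|111⟩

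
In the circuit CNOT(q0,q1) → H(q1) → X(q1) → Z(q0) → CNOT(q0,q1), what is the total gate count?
5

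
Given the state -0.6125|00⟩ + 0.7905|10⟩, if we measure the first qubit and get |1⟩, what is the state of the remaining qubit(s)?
|0⟩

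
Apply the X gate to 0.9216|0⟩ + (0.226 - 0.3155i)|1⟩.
(0.226 - 0.3155i)|0⟩ + 0.9216|1⟩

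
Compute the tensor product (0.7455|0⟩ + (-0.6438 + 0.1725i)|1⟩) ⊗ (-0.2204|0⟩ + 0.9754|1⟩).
-0.1643|00⟩ + 0.7272|01⟩ + (0.1419 - 0.03802i)|10⟩ + (-0.628 + 0.1683i)|11⟩

amp(|b₁b₂…⟩) = product of the factor amplitudes for bits b₁, b₂, …; only kets whose every factor amplitude is nonzero survive.
|00⟩: (0.7455)(-0.2204) = -0.1643
|01⟩: (0.7455)(0.9754) = 0.7272
|10⟩: (-0.6438 + 0.1725i)(-0.2204) = (0.1419 - 0.03802i)
|11⟩: (-0.6438 + 0.1725i)(0.9754) = (-0.628 + 0.1683i)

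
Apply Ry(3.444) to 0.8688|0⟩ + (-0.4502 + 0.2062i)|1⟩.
(0.3142 - 0.2038i)|0⟩ + (0.9267 - 0.03106i)|1⟩

Ry(3.444) = [[cos(θ/2), −sin(θ/2)], [sin(θ/2), cos(θ/2)]]; θ = 3.444, cos(θ/2) ≈ -0.150628, sin(θ/2) ≈ 0.98859.
With a = amp(|0⟩) = 0.8688 and b = amp(|1⟩) = (-0.4502 + 0.2062i):
new amp(|0⟩) = (-0.150628)·a + (-0.98859)·b = (0.3142 - 0.2038i)
new amp(|1⟩) = (0.98859)·a + (-0.150628)·b = (0.9267 - 0.03106i)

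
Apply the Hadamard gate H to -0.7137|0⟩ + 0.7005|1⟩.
-0.009334|0⟩ - |1⟩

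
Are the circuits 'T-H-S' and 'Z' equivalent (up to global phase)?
No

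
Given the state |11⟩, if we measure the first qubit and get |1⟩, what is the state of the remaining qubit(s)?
|1⟩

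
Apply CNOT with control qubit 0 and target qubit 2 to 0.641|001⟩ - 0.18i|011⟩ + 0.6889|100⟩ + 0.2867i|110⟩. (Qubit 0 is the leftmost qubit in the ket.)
0.641|001⟩ - 0.18i|011⟩ + 0.6889|101⟩ + 0.2867i|111⟩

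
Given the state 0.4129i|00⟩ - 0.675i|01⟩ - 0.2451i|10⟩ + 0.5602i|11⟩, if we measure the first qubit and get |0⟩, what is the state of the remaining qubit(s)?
0.5218i|0⟩ - 0.8531i|1⟩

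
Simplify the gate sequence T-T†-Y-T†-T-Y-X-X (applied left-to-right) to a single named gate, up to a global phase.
I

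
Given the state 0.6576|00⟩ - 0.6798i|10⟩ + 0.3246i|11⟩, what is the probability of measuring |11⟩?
0.1054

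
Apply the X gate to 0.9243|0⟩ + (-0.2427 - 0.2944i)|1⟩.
(-0.2427 - 0.2944i)|0⟩ + 0.9243|1⟩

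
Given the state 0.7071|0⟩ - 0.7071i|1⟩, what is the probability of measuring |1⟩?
0.5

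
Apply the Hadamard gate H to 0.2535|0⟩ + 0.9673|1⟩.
0.8632|0⟩ - 0.5047|1⟩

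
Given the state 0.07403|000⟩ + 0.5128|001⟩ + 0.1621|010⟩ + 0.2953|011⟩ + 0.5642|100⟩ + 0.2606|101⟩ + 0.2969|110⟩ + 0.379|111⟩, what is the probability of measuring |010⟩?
0.02628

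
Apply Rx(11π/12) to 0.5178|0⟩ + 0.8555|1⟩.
(0.06759 - 0.8482i)|0⟩ + (0.1117 - 0.5134i)|1⟩

Rx(11π/12) = [[cos(θ/2), −i·sin(θ/2)], [−i·sin(θ/2), cos(θ/2)]]; θ = 11π/12, cos(θ/2) ≈ 0.130526, sin(θ/2) ≈ 0.991445.
With a = amp(|0⟩) = 0.5178 and b = amp(|1⟩) = 0.8555:
new amp(|0⟩) = (0.130526)·a + (-0.991445i)·b = (0.06759 - 0.8482i)
new amp(|1⟩) = (-0.991445i)·a + (0.130526)·b = (0.1117 - 0.5134i)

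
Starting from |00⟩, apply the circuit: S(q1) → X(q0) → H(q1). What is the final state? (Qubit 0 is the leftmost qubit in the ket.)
1/√2|10⟩ + 1/√2|11⟩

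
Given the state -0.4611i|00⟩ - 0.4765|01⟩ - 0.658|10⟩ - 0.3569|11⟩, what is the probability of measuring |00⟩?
0.2126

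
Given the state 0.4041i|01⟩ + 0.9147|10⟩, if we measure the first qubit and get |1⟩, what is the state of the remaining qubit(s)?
|0⟩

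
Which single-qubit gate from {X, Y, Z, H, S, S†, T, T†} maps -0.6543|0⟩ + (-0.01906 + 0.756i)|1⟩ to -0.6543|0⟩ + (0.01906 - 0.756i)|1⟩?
Z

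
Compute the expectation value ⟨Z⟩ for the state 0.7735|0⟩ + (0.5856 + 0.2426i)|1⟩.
0.1965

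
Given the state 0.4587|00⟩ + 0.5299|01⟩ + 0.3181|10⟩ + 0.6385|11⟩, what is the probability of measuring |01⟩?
0.2808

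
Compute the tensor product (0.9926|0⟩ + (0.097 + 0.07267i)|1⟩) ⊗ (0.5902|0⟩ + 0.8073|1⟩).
0.5858|00⟩ + 0.8013|01⟩ + (0.05725 + 0.04289i)|10⟩ + (0.07831 + 0.05867i)|11⟩

amp(|b₁b₂…⟩) = product of the factor amplitudes for bits b₁, b₂, …; only kets whose every factor amplitude is nonzero survive.
|00⟩: (0.9926)(0.5902) = 0.5858
|01⟩: (0.9926)(0.8073) = 0.8013
|10⟩: (0.097 + 0.07267i)(0.5902) = (0.05725 + 0.04289i)
|11⟩: (0.097 + 0.07267i)(0.8073) = (0.07831 + 0.05867i)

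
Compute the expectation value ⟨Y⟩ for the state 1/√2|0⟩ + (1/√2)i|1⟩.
1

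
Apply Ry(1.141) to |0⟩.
0.8416|0⟩ + 0.5401|1⟩

Ry(1.141) = [[cos(θ/2), −sin(θ/2)], [sin(θ/2), cos(θ/2)]]; θ = 1.141, cos(θ/2) ≈ 0.841631, sin(θ/2) ≈ 0.540053.
With a = amp(|0⟩) = 1 and b = amp(|1⟩) = 0:
new amp(|0⟩) = (0.841631)·a + (-0.540053)·b = 0.8416
new amp(|1⟩) = (0.540053)·a + (0.841631)·b = 0.5401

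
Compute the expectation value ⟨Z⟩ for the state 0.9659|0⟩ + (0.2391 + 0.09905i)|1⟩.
0.866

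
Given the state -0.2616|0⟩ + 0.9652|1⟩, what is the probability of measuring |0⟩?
0.06843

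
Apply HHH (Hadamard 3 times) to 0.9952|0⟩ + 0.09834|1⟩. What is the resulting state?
0.7732|0⟩ + 0.6342|1⟩

H² = I, so H^3 = H: a single Hadamard. With (a, b) = (0.9952, 0.09834), H gives ((a + b)/√2, (a − b)/√2) = (0.7732, 0.6342).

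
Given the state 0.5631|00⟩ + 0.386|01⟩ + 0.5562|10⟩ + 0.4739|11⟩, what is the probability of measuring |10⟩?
0.3094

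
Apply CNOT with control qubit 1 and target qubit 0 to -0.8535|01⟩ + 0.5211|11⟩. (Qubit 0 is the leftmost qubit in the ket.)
0.5211|01⟩ - 0.8535|11⟩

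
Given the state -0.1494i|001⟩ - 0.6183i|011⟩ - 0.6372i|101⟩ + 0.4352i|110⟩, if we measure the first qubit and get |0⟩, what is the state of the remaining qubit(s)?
-0.2349i|01⟩ - 0.972i|11⟩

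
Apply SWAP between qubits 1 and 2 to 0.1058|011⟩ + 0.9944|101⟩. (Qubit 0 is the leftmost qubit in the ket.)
0.1058|011⟩ + 0.9944|110⟩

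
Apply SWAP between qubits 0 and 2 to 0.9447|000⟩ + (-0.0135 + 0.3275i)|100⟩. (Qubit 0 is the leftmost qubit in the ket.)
0.9447|000⟩ + (-0.0135 + 0.3275i)|001⟩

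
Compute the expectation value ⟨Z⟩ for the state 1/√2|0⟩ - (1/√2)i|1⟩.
0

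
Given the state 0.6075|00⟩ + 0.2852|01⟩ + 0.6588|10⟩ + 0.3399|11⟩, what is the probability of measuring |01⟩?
0.08134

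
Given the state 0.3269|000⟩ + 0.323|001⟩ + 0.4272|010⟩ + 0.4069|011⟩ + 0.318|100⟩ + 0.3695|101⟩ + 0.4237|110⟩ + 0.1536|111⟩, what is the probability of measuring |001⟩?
0.1043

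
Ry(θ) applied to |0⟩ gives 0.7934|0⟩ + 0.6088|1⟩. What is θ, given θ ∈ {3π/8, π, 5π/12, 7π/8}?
5π/12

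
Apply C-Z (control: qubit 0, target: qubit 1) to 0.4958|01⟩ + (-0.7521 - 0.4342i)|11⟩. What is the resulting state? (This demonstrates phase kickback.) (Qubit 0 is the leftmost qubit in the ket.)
0.4958|01⟩ + (0.7521 + 0.4342i)|11⟩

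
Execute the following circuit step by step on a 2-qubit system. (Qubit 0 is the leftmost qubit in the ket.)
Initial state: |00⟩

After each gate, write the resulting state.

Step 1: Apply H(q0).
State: 1/√2|00⟩ + 1/√2|10⟩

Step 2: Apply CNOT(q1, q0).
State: 1/√2|00⟩ + 1/√2|10⟩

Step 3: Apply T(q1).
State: 1/√2|00⟩ + 1/√2|10⟩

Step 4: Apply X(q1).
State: 1/√2|01⟩ + 1/√2|11⟩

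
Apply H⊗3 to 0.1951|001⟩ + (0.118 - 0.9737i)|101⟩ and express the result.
(0.1107 - 0.3443i)|000⟩ + (-0.1107 + 0.3443i)|001⟩ + (0.1107 - 0.3443i)|010⟩ + (-0.1107 + 0.3443i)|011⟩ + (0.02726 + 0.3443i)|100⟩ + (-0.02726 - 0.3443i)|101⟩ + (0.02726 + 0.3443i)|110⟩ + (-0.02726 - 0.3443i)|111⟩

H⊗3 gives amp(|y⟩) = (1/2√2) Σ_x (−1)^(x·y) amp(|x⟩), where x·y is the number of positions in which both x and y have a 1.
|000⟩: (0.1951 + (0.118 - 0.9737i))/(2√2) = (0.1107 - 0.3443i)
|001⟩: (-0.1951 - (0.118 - 0.9737i))/(2√2) = (-0.1107 + 0.3443i)
|010⟩: (0.1951 + (0.118 - 0.9737i))/(2√2) = (0.1107 - 0.3443i)
|011⟩: (-0.1951 - (0.118 - 0.9737i))/(2√2) = (-0.1107 + 0.3443i)
|100⟩: (0.1951 - (0.118 - 0.9737i))/(2√2) = (0.02726 + 0.3443i)
|101⟩: (-0.1951 + (0.118 - 0.9737i))/(2√2) = (-0.02726 - 0.3443i)
|110⟩: (0.1951 - (0.118 - 0.9737i))/(2√2) = (0.02726 + 0.3443i)
|111⟩: (-0.1951 + (0.118 - 0.9737i))/(2√2) = (-0.02726 - 0.3443i)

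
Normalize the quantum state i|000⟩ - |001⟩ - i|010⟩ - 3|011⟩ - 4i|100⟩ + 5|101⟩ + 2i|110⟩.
0.1325i|000⟩ - 0.1325|001⟩ - 0.1325i|010⟩ - 0.3974|011⟩ - 0.5298i|100⟩ + 0.6623|101⟩ + 0.2649i|110⟩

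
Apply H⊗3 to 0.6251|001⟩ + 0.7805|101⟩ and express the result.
0.497|000⟩ - 0.497|001⟩ + 0.497|010⟩ - 0.497|011⟩ - 0.05494|100⟩ + 0.05494|101⟩ - 0.05494|110⟩ + 0.05494|111⟩

H⊗3 gives amp(|y⟩) = (1/2√2) Σ_x (−1)^(x·y) amp(|x⟩), where x·y is the number of positions in which both x and y have a 1.
|000⟩: (0.6251 + 0.7805)/(2√2) = 0.497
|001⟩: (-0.6251 - 0.7805)/(2√2) = -0.497
|010⟩: (0.6251 + 0.7805)/(2√2) = 0.497
|011⟩: (-0.6251 - 0.7805)/(2√2) = -0.497
|100⟩: (0.6251 - 0.7805)/(2√2) = -0.05494
|101⟩: (-0.6251 + 0.7805)/(2√2) = 0.05494
|110⟩: (0.6251 - 0.7805)/(2√2) = -0.05494
|111⟩: (-0.6251 + 0.7805)/(2√2) = 0.05494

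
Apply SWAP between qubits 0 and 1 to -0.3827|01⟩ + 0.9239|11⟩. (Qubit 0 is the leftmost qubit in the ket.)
-0.3827|10⟩ + 0.9239|11⟩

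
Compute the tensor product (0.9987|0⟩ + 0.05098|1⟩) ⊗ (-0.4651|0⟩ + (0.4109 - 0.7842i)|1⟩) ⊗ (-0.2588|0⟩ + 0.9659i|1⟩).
0.1202|000⟩ - 0.4487i|001⟩ + (-0.1062 + 0.2027i)|010⟩ + (0.7565 + 0.3964i)|011⟩ + 0.006136|100⟩ - 0.0229i|101⟩ + (-0.005421 + 0.01035i)|110⟩ + (0.03862 + 0.02023i)|111⟩

amp(|b₁b₂…⟩) = product of the factor amplitudes for bits b₁, b₂, …; only kets whose every factor amplitude is nonzero survive.
|000⟩: (0.9987)(-0.4651)(-0.2588) = 0.1202
|001⟩: (0.9987)(-0.4651)(0.9659i) = -0.4487i
|010⟩: (0.9987)(0.4109 - 0.7842i)(-0.2588) = (-0.1062 + 0.2027i)
|011⟩: (0.9987)(0.4109 - 0.7842i)(0.9659i) = (0.7565 + 0.3964i)
|100⟩: (0.05098)(-0.4651)(-0.2588) = 0.006136
|101⟩: (0.05098)(-0.4651)(0.9659i) = -0.0229i
|110⟩: (0.05098)(0.4109 - 0.7842i)(-0.2588) = (-0.005421 + 0.01035i)
|111⟩: (0.05098)(0.4109 - 0.7842i)(0.9659i) = (0.03862 + 0.02023i)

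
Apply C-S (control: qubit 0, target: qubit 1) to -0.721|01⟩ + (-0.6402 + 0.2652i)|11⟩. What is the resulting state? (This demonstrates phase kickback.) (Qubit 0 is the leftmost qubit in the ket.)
-0.721|01⟩ + (-0.2652 - 0.6402i)|11⟩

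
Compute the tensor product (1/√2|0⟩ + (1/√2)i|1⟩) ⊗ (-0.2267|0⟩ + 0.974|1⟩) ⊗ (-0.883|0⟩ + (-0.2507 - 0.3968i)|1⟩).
0.1415|000⟩ + (0.04019 + 0.06361i)|001⟩ - 0.6081|010⟩ + (-0.1727 - 0.2733i)|011⟩ + 0.1415i|100⟩ + (-0.06361 + 0.04019i)|101⟩ - 0.6081i|110⟩ + (0.2733 - 0.1727i)|111⟩

amp(|b₁b₂…⟩) = product of the factor amplitudes for bits b₁, b₂, …; only kets whose every factor amplitude is nonzero survive.
|000⟩: (1/√2)(-0.2267)(-0.883) = 0.1415
|001⟩: (1/√2)(-0.2267)(-0.2507 - 0.3968i) = (0.04019 + 0.06361i)
|010⟩: (1/√2)(0.974)(-0.883) = -0.6081
|011⟩: (1/√2)(0.974)(-0.2507 - 0.3968i) = (-0.1727 - 0.2733i)
|100⟩: ((1/√2)i)(-0.2267)(-0.883) = 0.1415i
|101⟩: ((1/√2)i)(-0.2267)(-0.2507 - 0.3968i) = (-0.06361 + 0.04019i)
|110⟩: ((1/√2)i)(0.974)(-0.883) = -0.6081i
|111⟩: ((1/√2)i)(0.974)(-0.2507 - 0.3968i) = (0.2733 - 0.1727i)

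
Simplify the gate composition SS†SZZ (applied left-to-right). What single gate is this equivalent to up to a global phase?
S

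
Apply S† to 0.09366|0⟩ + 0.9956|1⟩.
0.09366|0⟩ - 0.9956i|1⟩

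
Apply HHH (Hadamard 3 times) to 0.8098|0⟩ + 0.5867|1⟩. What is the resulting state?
0.9875|0⟩ + 0.1578|1⟩

H² = I, so H^3 = H: a single Hadamard. With (a, b) = (0.8098, 0.5867), H gives ((a + b)/√2, (a − b)/√2) = (0.9875, 0.1578).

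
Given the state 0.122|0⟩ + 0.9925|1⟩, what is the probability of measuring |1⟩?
0.9851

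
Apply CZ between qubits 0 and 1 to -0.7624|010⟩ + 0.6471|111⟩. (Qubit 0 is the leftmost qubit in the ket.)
-0.7624|010⟩ - 0.6471|111⟩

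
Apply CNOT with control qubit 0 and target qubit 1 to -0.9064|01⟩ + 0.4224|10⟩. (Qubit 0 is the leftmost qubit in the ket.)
-0.9064|01⟩ + 0.4224|11⟩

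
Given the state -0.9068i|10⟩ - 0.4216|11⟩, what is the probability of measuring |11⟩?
0.1777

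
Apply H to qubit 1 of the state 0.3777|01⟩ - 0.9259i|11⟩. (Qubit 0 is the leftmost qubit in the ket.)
0.2671|00⟩ - 0.2671|01⟩ - 0.6547i|10⟩ + 0.6547i|11⟩

H on qubit 1 mixes each pair of kets that differ only in qubit 1: amplitudes (a, b) of (|…0…⟩, |…1…⟩) become ((a + b)/√2, (a − b)/√2). Kets absent from the input have amplitude 0.
(|00⟩, |01⟩): (a, b) = (0, 0.3777) → (0.2671, -0.2671)
(|10⟩, |11⟩): (a, b) = (0, -0.9259i) → (-0.6547i, 0.6547i)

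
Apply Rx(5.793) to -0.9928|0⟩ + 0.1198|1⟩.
(0.9631 - 0.02907i)|0⟩ + (-0.1162 + 0.2409i)|1⟩

Rx(5.793) = [[cos(θ/2), −i·sin(θ/2)], [−i·sin(θ/2), cos(θ/2)]]; θ = 5.793, cos(θ/2) ≈ -0.970115, sin(θ/2) ≈ 0.242646.
With a = amp(|0⟩) = -0.9928 and b = amp(|1⟩) = 0.1198:
new amp(|0⟩) = (-0.970115)·a + (-0.242646i)·b = (0.9631 - 0.02907i)
new amp(|1⟩) = (-0.242646i)·a + (-0.970115)·b = (-0.1162 + 0.2409i)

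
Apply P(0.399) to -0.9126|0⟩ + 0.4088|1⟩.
-0.9126|0⟩ + (0.3767 + 0.1588i)|1⟩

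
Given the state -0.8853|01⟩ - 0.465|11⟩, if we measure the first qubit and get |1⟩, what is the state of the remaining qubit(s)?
-|1⟩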